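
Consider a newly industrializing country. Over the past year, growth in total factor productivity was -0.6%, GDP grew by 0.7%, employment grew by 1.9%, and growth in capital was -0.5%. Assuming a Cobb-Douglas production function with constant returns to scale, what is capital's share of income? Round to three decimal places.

0.250

gY = gA + α·gK + (1−α)·gL, so gY − gA − gL = α(gK − gL).
0.7 + 0.6 − 1.9 = α × (-0.5 − 1.9).
-0.6 = -2.4 α, so α = 0.25.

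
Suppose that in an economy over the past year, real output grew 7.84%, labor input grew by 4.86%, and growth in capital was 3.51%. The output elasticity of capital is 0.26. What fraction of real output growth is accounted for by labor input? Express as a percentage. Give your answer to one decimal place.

45.9%

Labor's share = 1 − 0.26 = 0.74.
Labor input contributed 0.74 × 4.86 = 3.5964 pp.
Share of growth = 3.5964 / 7.84 × 100 = 45.872%.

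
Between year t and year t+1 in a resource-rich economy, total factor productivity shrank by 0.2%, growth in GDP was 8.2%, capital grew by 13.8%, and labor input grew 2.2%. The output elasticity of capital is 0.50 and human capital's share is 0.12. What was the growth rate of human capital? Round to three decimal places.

Human capital grew 5.533%.

Labor's share = 1 − 0.5 − 0.12 = 0.38.
gY = gA + 0.5×13.8 + 0.38×2.2 + 0.12×g.
0.12×g = 8.2 + 0.2 − 7.736 = 0.664.
g = 0.664 / 0.12 = 5.53333%.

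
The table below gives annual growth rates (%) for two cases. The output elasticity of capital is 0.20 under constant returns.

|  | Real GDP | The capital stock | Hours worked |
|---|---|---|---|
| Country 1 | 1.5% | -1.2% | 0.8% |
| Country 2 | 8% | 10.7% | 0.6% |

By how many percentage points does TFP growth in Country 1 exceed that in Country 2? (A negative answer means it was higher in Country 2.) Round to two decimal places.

-4.28 percentage points

Labor's share = 1 − 0.2 = 0.8.
Country 1: TFP = 1.5 + 0.24 − 0.64 = 1.1%.
Country 2: TFP = 8 − 2.14 − 0.48 = 5.38%.
Difference = 1.1 − (5.38) = -4.28 pp.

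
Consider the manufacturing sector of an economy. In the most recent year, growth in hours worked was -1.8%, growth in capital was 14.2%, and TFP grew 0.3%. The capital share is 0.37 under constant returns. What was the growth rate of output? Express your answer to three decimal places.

Labor's share = 1 − 0.37 = 0.63.
Capital: 0.37 × 14.2 = 5.254 pp.
Hours worked: 0.63 × (-1.8) = -1.134 pp.
Output growth = 0.3 + 4.12 = 4.42%.

4.420%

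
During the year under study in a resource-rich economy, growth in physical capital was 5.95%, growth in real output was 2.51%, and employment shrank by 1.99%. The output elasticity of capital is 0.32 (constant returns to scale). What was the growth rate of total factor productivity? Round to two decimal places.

Labor's share = 1 − 0.32 = 0.68.
Physical capital: 0.32 × 5.95 = 1.904 pp.
Employment: 0.68 × (-1.99) = -1.3532 pp.
TFP growth = 2.51 − 0.5508 = 1.9592%.

Total factor productivity grew 1.96%.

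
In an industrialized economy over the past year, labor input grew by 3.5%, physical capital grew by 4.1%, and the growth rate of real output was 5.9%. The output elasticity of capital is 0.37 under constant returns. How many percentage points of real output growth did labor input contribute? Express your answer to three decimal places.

Labor's share = 1 − 0.37 = 0.63.
Contribution = share × growth = 0.63 × 3.5 = 2.205 pp.

2.205 percentage points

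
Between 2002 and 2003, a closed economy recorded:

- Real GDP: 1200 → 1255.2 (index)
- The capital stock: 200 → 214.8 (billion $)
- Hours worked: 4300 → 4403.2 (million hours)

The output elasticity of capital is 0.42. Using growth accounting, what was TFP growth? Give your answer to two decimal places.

Real GDP growth = (1255.2 − 1200) / 1200 = 4.6%.
The capital stock growth = (214.8 − 200) / 200 = 7.4%.
Hours worked growth = (4403.2 − 4300) / 4300 = 2.4%.
Labor's share = 1 − 0.42 = 0.58.
The capital stock: 0.42 × 7.4 = 3.108 pp.
Hours worked: 0.58 × 2.4 = 1.392 pp.
TFP growth = 4.6 − 4.5 = 0.1%.

0.10%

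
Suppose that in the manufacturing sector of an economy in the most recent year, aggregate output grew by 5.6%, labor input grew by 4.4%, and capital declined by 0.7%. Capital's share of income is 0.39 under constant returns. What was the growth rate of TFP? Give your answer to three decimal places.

Labor's share = 1 − 0.39 = 0.61.
Capital: 0.39 × (-0.7) = -0.273 pp.
Labor input: 0.61 × 4.4 = 2.684 pp.
TFP growth = 5.6 − 2.411 = 3.189%.

3.189%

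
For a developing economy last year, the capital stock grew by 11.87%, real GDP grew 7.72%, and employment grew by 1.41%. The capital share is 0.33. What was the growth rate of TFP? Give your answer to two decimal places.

Labor's share = 1 − 0.33 = 0.67.
The capital stock: 0.33 × 11.87 = 3.9171 pp.
Employment: 0.67 × 1.41 = 0.9447 pp.
TFP growth = 7.72 − 4.8618 = 2.8582%.

TFP grew 2.86%.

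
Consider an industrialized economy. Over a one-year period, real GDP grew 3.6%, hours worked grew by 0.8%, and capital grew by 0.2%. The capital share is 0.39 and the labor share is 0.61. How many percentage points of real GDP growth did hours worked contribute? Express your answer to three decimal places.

Labor's share = 1 − 0.39 = 0.61.
Contribution = share × growth = 0.61 × 0.8 = 0.488 pp.

0.488 percentage points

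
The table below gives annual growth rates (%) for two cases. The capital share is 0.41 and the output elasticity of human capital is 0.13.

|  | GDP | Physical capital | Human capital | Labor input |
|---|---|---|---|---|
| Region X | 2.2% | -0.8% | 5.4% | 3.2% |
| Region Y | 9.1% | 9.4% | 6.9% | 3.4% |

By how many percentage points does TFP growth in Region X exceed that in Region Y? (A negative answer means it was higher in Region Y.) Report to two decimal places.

-2.43 percentage points

Labor's share = 1 − 0.41 − 0.13 = 0.46.
Region X: TFP = 2.2 + 0.328 − 0.702 − 1.472 = 0.354%.
Region Y: TFP = 9.1 − 3.854 − 0.897 − 1.564 = 2.785%.
Difference = 0.354 − (2.785) = -2.431 pp.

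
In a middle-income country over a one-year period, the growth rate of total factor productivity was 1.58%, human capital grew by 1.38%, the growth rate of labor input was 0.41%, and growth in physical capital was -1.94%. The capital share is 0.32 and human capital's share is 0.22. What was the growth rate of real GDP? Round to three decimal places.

Labor's share = 1 − 0.32 − 0.22 = 0.46.
Physical capital: 0.32 × (-1.94) = -0.6208 pp.
Human capital: 0.22 × 1.38 = 0.3036 pp.
Labor input: 0.46 × 0.41 = 0.1886 pp.
Output growth = 1.58 + (-0.1286) = 1.4514%.

1.451%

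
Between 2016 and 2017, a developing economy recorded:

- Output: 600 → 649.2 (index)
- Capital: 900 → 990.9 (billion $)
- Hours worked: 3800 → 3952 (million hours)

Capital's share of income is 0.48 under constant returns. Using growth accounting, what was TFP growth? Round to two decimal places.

Output growth = (649.2 − 600) / 600 = 8.2%.
Capital growth = (990.9 − 900) / 900 = 10.1%.
Hours worked growth = (3952 − 3800) / 3800 = 4%.
Labor's share = 1 − 0.48 = 0.52.
Capital: 0.48 × 10.1 = 4.848 pp.
Hours worked: 0.52 × 4 = 2.08 pp.
TFP growth = 8.2 − 6.928 = 1.272%.

1.27%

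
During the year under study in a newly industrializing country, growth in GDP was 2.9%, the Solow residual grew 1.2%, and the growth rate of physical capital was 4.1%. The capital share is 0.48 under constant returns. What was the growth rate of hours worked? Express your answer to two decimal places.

Labor's share = 1 − 0.48 = 0.52.
gY = gA + 0.48×4.1 + 0.52×g.
0.52×g = 2.9 − 1.2 − 1.968 = -0.268.
g = -0.268 / 0.52 = -0.5154%.

-0.52%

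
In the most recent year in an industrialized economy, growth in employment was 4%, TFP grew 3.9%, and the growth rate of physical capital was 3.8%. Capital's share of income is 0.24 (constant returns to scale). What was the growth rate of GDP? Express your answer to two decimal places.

Labor's share = 1 − 0.24 = 0.76.
Physical capital: 0.24 × 3.8 = 0.912 pp.
Employment: 0.76 × 4 = 3.04 pp.
Output growth = 3.9 + 3.952 = 7.852%.

7.85%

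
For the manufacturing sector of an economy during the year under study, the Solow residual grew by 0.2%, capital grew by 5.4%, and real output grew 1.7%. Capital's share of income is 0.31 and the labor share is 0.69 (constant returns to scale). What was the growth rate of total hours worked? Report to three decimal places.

-0.252%

Labor's share = 1 − 0.31 = 0.69.
gY = gA + 0.31×5.4 + 0.69×g.
0.69×g = 1.7 − 0.2 − 1.674 = -0.174.
g = -0.174 / 0.69 = -0.25217%.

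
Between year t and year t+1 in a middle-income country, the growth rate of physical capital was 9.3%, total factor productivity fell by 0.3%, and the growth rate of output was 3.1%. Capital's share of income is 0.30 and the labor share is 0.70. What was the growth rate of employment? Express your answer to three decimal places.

Labor's share = 1 − 0.3 = 0.7.
gY = gA + 0.3×9.3 + 0.7×g.
0.7×g = 3.1 + 0.3 − 2.79 = 0.61.
g = 0.61 / 0.7 = 0.87143%.

0.871%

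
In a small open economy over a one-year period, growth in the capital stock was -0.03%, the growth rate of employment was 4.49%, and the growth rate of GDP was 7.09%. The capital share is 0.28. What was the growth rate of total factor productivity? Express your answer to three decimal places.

Total factor productivity grew 3.866%.

Labor's share = 1 − 0.28 = 0.72.
The capital stock: 0.28 × (-0.03) = -0.0084 pp.
Employment: 0.72 × 4.49 = 3.2328 pp.
TFP growth = 7.09 − 3.2244 = 3.8656%.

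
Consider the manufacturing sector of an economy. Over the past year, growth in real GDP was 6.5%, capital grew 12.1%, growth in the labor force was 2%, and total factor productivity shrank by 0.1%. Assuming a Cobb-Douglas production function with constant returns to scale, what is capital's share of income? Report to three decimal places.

gY = gA + α·gK + (1−α)·gL, so gY − gA − gL = α(gK − gL).
6.5 + 0.1 − 2 = α × (12.1 − 2).
4.6 = 10.1 α, so α = 0.45545.

Capital's share of income is 0.455.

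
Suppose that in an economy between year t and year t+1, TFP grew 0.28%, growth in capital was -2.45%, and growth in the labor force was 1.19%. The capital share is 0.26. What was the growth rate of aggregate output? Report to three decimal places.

Aggregate output growth was 0.524%.

Labor's share = 1 − 0.26 = 0.74.
Capital: 0.26 × (-2.45) = -0.637 pp.
The labor force: 0.74 × 1.19 = 0.8806 pp.
Output growth = 0.28 + 0.2436 = 0.5236%.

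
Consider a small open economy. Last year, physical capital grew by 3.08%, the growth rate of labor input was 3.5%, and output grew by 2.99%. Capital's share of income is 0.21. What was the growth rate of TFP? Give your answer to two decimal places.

Labor's share = 1 − 0.21 = 0.79.
Physical capital: 0.21 × 3.08 = 0.6468 pp.
Labor input: 0.79 × 3.5 = 2.765 pp.
TFP growth = 2.99 − 3.4118 = -0.4218%.

-0.42%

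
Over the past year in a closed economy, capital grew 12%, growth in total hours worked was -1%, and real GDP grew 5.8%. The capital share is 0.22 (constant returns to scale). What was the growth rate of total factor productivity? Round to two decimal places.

3.94%

Labor's share = 1 − 0.22 = 0.78.
Capital: 0.22 × 12 = 2.64 pp.
Total hours worked: 0.78 × (-1) = -0.78 pp.
TFP growth = 5.8 − 1.86 = 3.94%.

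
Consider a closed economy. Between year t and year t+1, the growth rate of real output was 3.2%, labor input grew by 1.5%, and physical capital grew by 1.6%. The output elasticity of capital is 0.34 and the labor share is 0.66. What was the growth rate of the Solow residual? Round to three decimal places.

Labor's share = 1 − 0.34 = 0.66.
Physical capital: 0.34 × 1.6 = 0.544 pp.
Labor input: 0.66 × 1.5 = 0.99 pp.
TFP growth = 3.2 − 1.534 = 1.666%.

1.666%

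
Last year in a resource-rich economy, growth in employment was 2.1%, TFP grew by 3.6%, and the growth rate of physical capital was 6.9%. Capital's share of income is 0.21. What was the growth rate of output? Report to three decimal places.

Labor's share = 1 − 0.21 = 0.79.
Physical capital: 0.21 × 6.9 = 1.449 pp.
Employment: 0.79 × 2.1 = 1.659 pp.
Output growth = 3.6 + 3.108 = 6.708%.

6.708%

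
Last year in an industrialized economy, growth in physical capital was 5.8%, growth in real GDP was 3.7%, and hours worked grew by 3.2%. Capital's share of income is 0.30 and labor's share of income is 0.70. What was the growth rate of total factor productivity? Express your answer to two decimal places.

-0.28%

Labor's share = 1 − 0.3 = 0.7.
Physical capital: 0.3 × 5.8 = 1.74 pp.
Hours worked: 0.7 × 3.2 = 2.24 pp.
TFP growth = 3.7 − 3.98 = -0.28%.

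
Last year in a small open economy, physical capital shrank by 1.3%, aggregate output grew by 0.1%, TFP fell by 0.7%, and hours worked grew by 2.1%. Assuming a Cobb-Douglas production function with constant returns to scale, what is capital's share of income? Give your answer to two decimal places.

gY = gA + α·gK + (1−α)·gL, so gY − gA − gL = α(gK − gL).
0.1 + 0.7 − 2.1 = α × (-1.3 − 2.1).
-1.3 = -3.4 α, so α = 0.3824.

Capital's share of income is 0.38.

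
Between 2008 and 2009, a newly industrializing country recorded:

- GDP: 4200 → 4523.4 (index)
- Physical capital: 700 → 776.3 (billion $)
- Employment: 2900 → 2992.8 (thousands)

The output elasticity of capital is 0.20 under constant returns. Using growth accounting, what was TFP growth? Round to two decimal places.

GDP growth = (4523.4 − 4200) / 4200 = 7.7%.
Physical capital growth = (776.3 − 700) / 700 = 10.9%.
Employment growth = (2992.8 − 2900) / 2900 = 3.2%.
Labor's share = 1 − 0.2 = 0.8.
Physical capital: 0.2 × 10.9 = 2.18 pp.
Employment: 0.8 × 3.2 = 2.56 pp.
TFP growth = 7.7 − 4.74 = 2.96%.

2.96%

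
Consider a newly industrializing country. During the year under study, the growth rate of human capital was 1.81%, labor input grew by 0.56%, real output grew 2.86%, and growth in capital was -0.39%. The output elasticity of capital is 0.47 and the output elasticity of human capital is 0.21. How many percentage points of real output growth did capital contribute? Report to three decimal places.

-0.183 pp

Contribution = share × growth = 0.47 × (-0.39) = -0.1833 pp.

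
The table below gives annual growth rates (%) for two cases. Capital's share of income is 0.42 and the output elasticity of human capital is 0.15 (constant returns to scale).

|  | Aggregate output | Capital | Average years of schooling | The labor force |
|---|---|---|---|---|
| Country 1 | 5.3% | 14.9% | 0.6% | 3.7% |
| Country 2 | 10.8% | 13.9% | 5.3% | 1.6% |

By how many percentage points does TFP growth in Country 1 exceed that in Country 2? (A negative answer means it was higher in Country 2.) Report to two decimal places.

-6.12 percentage points

Labor's share = 1 − 0.42 − 0.15 = 0.43.
Country 1: TFP = 5.3 − 6.258 − 0.09 − 1.591 = -2.639%.
Country 2: TFP = 10.8 − 5.838 − 0.795 − 0.688 = 3.479%.
Difference = -2.639 − (3.479) = -6.118 pp.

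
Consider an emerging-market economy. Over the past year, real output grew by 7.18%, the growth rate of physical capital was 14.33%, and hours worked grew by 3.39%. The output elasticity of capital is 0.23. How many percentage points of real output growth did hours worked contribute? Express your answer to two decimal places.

Labor's share = 1 − 0.23 = 0.77.
Contribution = share × growth = 0.77 × 3.39 = 2.6103 pp.

2.61 percentage points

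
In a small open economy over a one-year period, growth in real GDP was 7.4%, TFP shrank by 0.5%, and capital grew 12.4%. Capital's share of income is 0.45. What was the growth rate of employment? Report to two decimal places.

4.22%

Labor's share = 1 − 0.45 = 0.55.
gY = gA + 0.45×12.4 + 0.55×g.
0.55×g = 7.4 + 0.5 − 5.58 = 2.32.
g = 2.32 / 0.55 = 4.2182%.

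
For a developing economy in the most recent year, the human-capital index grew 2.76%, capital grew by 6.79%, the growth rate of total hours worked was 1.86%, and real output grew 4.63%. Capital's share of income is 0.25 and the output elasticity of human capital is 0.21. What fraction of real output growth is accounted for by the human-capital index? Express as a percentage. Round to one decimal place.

12.5%

The human-capital index contributed 0.21 × 2.76 = 0.5796 pp.
Share of growth = 0.5796 / 4.63 × 100 = 12.518%.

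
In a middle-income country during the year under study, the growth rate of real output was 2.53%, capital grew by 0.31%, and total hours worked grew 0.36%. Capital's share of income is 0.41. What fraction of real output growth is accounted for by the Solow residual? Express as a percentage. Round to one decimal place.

86.6%

Labor's share = 1 − 0.41 = 0.59.
Capital: 0.41 × 0.31 = 0.1271 pp.
Total hours worked: 0.59 × 0.36 = 0.2124 pp.
TFP growth = 2.53 − 0.3395 = 2.1905%.
TFP share of growth = 2.1905 / 2.53 × 100 = 86.581%.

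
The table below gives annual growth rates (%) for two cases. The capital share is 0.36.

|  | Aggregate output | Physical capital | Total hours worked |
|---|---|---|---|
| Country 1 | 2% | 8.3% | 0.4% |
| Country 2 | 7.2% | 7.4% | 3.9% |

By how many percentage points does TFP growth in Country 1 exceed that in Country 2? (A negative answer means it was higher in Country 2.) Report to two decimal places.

-3.28 percentage points

Labor's share = 1 − 0.36 = 0.64.
Country 1: TFP = 2 − 2.988 − 0.256 = -1.244%.
Country 2: TFP = 7.2 − 2.664 − 2.496 = 2.04%.
Difference = -1.244 − (2.04) = -3.284 pp.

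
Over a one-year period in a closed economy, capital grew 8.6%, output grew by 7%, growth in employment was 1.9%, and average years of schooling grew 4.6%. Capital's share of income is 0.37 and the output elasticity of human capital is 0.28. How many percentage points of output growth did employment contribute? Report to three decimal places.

0.665 pp

Labor's share = 1 − 0.37 − 0.28 = 0.35.
Contribution = share × growth = 0.35 × 1.9 = 0.665 pp.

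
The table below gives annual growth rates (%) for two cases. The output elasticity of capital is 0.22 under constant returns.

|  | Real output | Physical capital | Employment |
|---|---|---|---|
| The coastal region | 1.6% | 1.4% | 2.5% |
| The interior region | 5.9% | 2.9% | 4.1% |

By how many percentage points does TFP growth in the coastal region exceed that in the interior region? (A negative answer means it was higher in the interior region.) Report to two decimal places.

Labor's share = 1 − 0.22 = 0.78.
The coastal region: TFP = 1.6 − 0.308 − 1.95 = -0.658%.
The interior region: TFP = 5.9 − 0.638 − 3.198 = 2.064%.
Difference = -0.658 − (2.064) = -2.722 pp.

-2.72 percentage points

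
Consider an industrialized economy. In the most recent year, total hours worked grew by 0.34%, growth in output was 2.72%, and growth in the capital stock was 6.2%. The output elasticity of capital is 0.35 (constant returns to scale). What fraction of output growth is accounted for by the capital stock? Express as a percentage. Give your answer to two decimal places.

79.78%

The capital stock contributed 0.35 × 6.2 = 2.17 pp.
Share of growth = 2.17 / 2.72 × 100 = 79.7794%.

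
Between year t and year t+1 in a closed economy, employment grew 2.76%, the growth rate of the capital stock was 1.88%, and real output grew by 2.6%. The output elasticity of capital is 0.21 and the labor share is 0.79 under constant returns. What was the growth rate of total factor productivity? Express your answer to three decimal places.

Total factor productivity grew 0.025%.

Labor's share = 1 − 0.21 = 0.79.
The capital stock: 0.21 × 1.88 = 0.3948 pp.
Employment: 0.79 × 2.76 = 2.1804 pp.
TFP growth = 2.6 − 2.5752 = 0.0248%.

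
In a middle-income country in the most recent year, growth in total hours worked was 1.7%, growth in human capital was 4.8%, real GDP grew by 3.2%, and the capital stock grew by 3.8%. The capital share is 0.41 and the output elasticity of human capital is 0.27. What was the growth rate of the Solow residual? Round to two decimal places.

Labor's share = 1 − 0.41 − 0.27 = 0.32.
The capital stock: 0.41 × 3.8 = 1.558 pp.
Human capital: 0.27 × 4.8 = 1.296 pp.
Total hours worked: 0.32 × 1.7 = 0.544 pp.
TFP growth = 3.2 − 3.398 = -0.198%.

-0.20%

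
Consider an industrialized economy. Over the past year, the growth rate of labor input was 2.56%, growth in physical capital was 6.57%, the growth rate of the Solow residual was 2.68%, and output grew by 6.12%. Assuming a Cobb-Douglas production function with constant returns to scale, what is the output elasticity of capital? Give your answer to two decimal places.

gY = gA + α·gK + (1−α)·gL, so gY − gA − gL = α(gK − gL).
6.12 − 2.68 − 2.56 = α × (6.57 − 2.56).
0.88 = 4.01 α, so α = 0.2195.

0.22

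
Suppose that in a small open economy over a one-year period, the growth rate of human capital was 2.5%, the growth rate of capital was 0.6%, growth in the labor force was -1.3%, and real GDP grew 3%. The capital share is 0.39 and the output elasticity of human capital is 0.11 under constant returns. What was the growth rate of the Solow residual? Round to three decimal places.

Labor's share = 1 − 0.39 − 0.11 = 0.5.
Capital: 0.39 × 0.6 = 0.234 pp.
Human capital: 0.11 × 2.5 = 0.275 pp.
The labor force: 0.5 × (-1.3) = -0.65 pp.
TFP growth = 3 + 0.141 = 3.141%.

3.141%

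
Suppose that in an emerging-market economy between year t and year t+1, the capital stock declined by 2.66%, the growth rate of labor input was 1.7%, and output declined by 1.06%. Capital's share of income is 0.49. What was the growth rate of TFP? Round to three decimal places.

-0.624%

Labor's share = 1 − 0.49 = 0.51.
The capital stock: 0.49 × (-2.66) = -1.3034 pp.
Labor input: 0.51 × 1.7 = 0.867 pp.
TFP growth = -1.06 + 0.4364 = -0.6236%.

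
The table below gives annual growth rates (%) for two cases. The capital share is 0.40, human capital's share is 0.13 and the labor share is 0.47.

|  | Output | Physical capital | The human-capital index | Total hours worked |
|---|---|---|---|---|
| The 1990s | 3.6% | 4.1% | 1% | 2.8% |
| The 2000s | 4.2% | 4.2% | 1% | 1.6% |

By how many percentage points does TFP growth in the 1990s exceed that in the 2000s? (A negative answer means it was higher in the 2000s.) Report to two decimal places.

-1.12 percentage points

Labor's share = 1 − 0.4 − 0.13 = 0.47.
The 1990s: TFP = 3.6 − 1.64 − 0.13 − 1.316 = 0.514%.
The 2000s: TFP = 4.2 − 1.68 − 0.13 − 0.752 = 1.638%.
Difference = 0.514 − (1.638) = -1.124 pp.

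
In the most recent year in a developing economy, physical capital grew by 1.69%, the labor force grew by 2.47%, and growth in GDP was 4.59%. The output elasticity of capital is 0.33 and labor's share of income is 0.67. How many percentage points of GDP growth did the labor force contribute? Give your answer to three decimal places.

Labor's share = 1 − 0.33 = 0.67.
Contribution = share × growth = 0.67 × 2.47 = 1.6549 pp.

1.655 percentage points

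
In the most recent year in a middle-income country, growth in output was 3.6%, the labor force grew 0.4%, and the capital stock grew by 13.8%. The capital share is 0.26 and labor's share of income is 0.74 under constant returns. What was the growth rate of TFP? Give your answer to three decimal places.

Labor's share = 1 − 0.26 = 0.74.
The capital stock: 0.26 × 13.8 = 3.588 pp.
The labor force: 0.74 × 0.4 = 0.296 pp.
TFP growth = 3.6 − 3.884 = -0.284%.

-0.284%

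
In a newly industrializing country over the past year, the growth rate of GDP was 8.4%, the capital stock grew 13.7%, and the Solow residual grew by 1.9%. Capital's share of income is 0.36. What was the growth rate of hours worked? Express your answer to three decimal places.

Hours worked growth was 2.450%.

Labor's share = 1 − 0.36 = 0.64.
gY = gA + 0.36×13.7 + 0.64×g.
0.64×g = 8.4 − 1.9 − 4.932 = 1.568.
g = 1.568 / 0.64 = 2.45%.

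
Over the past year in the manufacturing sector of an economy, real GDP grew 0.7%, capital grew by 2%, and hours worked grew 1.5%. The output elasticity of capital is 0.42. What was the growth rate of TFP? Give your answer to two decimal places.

Labor's share = 1 − 0.42 = 0.58.
Capital: 0.42 × 2 = 0.84 pp.
Hours worked: 0.58 × 1.5 = 0.87 pp.
TFP growth = 0.7 − 1.71 = -1.01%.

-1.01%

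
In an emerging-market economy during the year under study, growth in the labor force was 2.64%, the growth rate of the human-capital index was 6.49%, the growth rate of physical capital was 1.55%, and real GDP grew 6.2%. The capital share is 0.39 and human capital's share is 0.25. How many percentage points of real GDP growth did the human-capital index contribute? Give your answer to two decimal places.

1.62 percentage points

Contribution = share × growth = 0.25 × 6.49 = 1.6225 pp.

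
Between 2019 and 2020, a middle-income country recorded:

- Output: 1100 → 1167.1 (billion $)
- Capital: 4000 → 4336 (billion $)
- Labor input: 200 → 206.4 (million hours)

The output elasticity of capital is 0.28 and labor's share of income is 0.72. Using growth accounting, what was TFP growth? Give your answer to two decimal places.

Output growth = (1167.1 − 1100) / 1100 = 6.1%.
Capital growth = (4336 − 4000) / 4000 = 8.4%.
Labor input growth = (206.4 − 200) / 200 = 3.2%.
Labor's share = 1 − 0.28 = 0.72.
Capital: 0.28 × 8.4 = 2.352 pp.
Labor input: 0.72 × 3.2 = 2.304 pp.
TFP growth = 6.1 − 4.656 = 1.444%.

TFP grew 1.44%.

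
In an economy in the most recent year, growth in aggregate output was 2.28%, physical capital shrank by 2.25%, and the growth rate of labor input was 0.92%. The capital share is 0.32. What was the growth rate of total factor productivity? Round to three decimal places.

Labor's share = 1 − 0.32 = 0.68.
Physical capital: 0.32 × (-2.25) = -0.72 pp.
Labor input: 0.68 × 0.92 = 0.6256 pp.
TFP growth = 2.28 + 0.0944 = 2.3744%.

2.374%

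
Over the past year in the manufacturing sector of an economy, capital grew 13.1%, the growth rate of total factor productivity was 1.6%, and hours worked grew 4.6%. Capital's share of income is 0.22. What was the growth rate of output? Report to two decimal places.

Labor's share = 1 − 0.22 = 0.78.
Capital: 0.22 × 13.1 = 2.882 pp.
Hours worked: 0.78 × 4.6 = 3.588 pp.
Output growth = 1.6 + 6.47 = 8.07%.

8.07%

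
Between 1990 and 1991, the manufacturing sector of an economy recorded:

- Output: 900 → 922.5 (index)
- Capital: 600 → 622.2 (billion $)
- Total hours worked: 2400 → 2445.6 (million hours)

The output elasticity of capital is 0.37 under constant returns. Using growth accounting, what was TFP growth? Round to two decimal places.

-0.07%

Output growth = (922.5 − 900) / 900 = 2.5%.
Capital growth = (622.2 − 600) / 600 = 3.7%.
Total hours worked growth = (2445.6 − 2400) / 2400 = 1.9%.
Labor's share = 1 − 0.37 = 0.63.
Capital: 0.37 × 3.7 = 1.369 pp.
Total hours worked: 0.63 × 1.9 = 1.197 pp.
TFP growth = 2.5 − 2.566 = -0.066%.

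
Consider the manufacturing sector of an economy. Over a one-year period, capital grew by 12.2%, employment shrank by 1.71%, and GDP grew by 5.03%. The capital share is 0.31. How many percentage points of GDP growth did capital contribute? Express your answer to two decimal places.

Contribution = share × growth = 0.31 × 12.2 = 3.782 pp.

3.78 percentage points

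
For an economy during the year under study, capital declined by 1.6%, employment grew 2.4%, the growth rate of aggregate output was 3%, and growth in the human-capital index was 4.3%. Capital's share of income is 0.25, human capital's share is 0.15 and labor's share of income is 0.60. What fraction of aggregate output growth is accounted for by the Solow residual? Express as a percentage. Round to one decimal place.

Labor's share = 1 − 0.25 − 0.15 = 0.6.
Capital: 0.25 × (-1.6) = -0.4 pp.
The human-capital index: 0.15 × 4.3 = 0.645 pp.
Employment: 0.6 × 2.4 = 1.44 pp.
TFP growth = 3 − 1.685 = 1.315%.
TFP share of growth = 1.315 / 3 × 100 = 43.833%.

The Solow residual accounted for 43.8% of growth.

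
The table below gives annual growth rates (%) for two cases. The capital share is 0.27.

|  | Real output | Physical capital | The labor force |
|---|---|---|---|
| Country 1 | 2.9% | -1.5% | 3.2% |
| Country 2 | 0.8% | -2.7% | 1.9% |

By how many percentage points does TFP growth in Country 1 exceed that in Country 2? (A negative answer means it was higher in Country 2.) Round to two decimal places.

0.83 percentage points

Labor's share = 1 − 0.27 = 0.73.
Country 1: TFP = 2.9 + 0.405 − 2.336 = 0.969%.
Country 2: TFP = 0.8 + 0.729 − 1.387 = 0.142%.
Difference = 0.969 − (0.142) = 0.827 pp.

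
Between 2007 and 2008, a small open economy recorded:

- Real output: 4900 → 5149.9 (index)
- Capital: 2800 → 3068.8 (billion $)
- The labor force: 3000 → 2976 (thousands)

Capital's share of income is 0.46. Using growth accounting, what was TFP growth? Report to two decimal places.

TFP grew 1.12%.

Real output growth = (5149.9 − 4900) / 4900 = 5.1%.
Capital growth = (3068.8 − 2800) / 2800 = 9.6%.
The labor force growth = (2976 − 3000) / 3000 = -0.8%.
Labor's share = 1 − 0.46 = 0.54.
Capital: 0.46 × 9.6 = 4.416 pp.
The labor force: 0.54 × (-0.8) = -0.432 pp.
TFP growth = 5.1 − 3.984 = 1.116%.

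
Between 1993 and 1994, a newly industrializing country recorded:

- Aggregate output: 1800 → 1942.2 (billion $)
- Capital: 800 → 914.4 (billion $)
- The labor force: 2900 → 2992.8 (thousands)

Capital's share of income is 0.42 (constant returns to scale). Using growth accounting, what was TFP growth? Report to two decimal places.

Aggregate output growth = (1942.2 − 1800) / 1800 = 7.9%.
Capital growth = (914.4 − 800) / 800 = 14.3%.
The labor force growth = (2992.8 − 2900) / 2900 = 3.2%.
Labor's share = 1 − 0.42 = 0.58.
Capital: 0.42 × 14.3 = 6.006 pp.
The labor force: 0.58 × 3.2 = 1.856 pp.
TFP growth = 7.9 − 7.862 = 0.038%.

0.04%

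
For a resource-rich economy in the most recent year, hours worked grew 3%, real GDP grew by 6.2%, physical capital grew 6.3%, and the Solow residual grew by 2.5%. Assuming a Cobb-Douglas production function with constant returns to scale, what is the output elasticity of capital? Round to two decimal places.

The output elasticity of capital is 0.21.

gY = gA + α·gK + (1−α)·gL, so gY − gA − gL = α(gK − gL).
6.2 − 2.5 − 3 = α × (6.3 − 3).
0.7 = 3.3 α, so α = 0.2121.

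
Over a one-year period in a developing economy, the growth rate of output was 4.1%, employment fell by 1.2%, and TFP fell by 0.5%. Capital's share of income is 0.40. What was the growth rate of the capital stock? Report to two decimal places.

Labor's share = 1 − 0.4 = 0.6.
gY = gA + 0.6×(-1.2) + 0.4×g.
0.4×g = 4.1 + 0.5 + 0.72 = 5.32.
g = 5.32 / 0.4 = 13.3%.

The capital stock growth was 13.30%.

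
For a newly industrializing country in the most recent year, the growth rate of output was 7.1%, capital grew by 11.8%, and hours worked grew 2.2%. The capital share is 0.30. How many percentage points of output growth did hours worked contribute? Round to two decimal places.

Labor's share = 1 − 0.3 = 0.7.
Contribution = share × growth = 0.7 × 2.2 = 1.54 pp.

1.54 pp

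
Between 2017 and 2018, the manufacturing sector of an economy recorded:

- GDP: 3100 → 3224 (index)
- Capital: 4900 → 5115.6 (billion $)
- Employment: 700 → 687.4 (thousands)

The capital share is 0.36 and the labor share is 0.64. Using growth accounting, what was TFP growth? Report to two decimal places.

GDP growth = (3224 − 3100) / 3100 = 4%.
Capital growth = (5115.6 − 4900) / 4900 = 4.4%.
Employment growth = (687.4 − 700) / 700 = -1.8%.
Labor's share = 1 − 0.36 = 0.64.
Capital: 0.36 × 4.4 = 1.584 pp.
Employment: 0.64 × (-1.8) = -1.152 pp.
TFP growth = 4 − 0.432 = 3.568%.

TFP growth was 3.57%.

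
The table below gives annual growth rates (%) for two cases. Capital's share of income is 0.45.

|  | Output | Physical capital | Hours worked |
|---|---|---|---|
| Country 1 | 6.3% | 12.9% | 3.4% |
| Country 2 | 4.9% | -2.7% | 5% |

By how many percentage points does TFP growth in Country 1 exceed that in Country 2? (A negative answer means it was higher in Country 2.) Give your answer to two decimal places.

Labor's share = 1 − 0.45 = 0.55.
Country 1: TFP = 6.3 − 5.805 − 1.87 = -1.375%.
Country 2: TFP = 4.9 + 1.215 − 2.75 = 3.365%.
Difference = -1.375 − (3.365) = -4.74 pp.

-4.74 percentage points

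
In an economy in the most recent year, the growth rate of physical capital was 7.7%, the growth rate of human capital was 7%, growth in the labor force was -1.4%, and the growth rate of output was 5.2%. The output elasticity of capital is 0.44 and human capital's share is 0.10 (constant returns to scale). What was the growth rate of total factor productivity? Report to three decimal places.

Labor's share = 1 − 0.44 − 0.1 = 0.46.
Physical capital: 0.44 × 7.7 = 3.388 pp.
Human capital: 0.1 × 7 = 0.7 pp.
The labor force: 0.46 × (-1.4) = -0.644 pp.
TFP growth = 5.2 − 3.444 = 1.756%.

1.756%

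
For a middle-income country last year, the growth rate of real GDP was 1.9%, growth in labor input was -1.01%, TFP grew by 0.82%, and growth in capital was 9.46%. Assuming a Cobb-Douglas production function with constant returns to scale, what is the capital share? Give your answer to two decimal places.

The capital share is 0.20.

gY = gA + α·gK + (1−α)·gL, so gY − gA − gL = α(gK − gL).
1.9 − 0.82 + 1.01 = α × (9.46 − (-1.01)).
2.09 = 10.47 α, so α = 0.1996.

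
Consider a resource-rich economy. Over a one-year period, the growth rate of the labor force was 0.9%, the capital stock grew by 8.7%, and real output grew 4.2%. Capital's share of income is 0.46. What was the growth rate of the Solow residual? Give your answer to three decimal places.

Labor's share = 1 − 0.46 = 0.54.
The capital stock: 0.46 × 8.7 = 4.002 pp.
The labor force: 0.54 × 0.9 = 0.486 pp.
TFP growth = 4.2 − 4.488 = -0.288%.

-0.288%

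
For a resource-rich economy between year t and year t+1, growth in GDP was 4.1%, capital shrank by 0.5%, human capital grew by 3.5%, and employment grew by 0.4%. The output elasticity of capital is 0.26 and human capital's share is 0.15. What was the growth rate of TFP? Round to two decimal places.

3.47%

Labor's share = 1 − 0.26 − 0.15 = 0.59.
Capital: 0.26 × (-0.5) = -0.13 pp.
Human capital: 0.15 × 3.5 = 0.525 pp.
Employment: 0.59 × 0.4 = 0.236 pp.
TFP growth = 4.1 − 0.631 = 3.469%.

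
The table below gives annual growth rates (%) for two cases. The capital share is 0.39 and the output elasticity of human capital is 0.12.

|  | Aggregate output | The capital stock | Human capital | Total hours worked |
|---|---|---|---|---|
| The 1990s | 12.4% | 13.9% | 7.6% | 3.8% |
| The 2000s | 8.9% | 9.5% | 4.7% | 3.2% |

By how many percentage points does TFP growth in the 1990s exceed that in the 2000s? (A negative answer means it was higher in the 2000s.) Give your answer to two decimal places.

Labor's share = 1 − 0.39 − 0.12 = 0.49.
The 1990s: TFP = 12.4 − 5.421 − 0.912 − 1.862 = 4.205%.
The 2000s: TFP = 8.9 − 3.705 − 0.564 − 1.568 = 3.063%.
Difference = 4.205 − (3.063) = 1.142 pp.

1.14 percentage points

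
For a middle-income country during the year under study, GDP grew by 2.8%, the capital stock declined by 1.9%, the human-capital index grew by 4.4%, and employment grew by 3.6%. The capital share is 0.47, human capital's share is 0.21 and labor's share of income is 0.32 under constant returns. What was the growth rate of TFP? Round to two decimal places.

1.62%

Labor's share = 1 − 0.47 − 0.21 = 0.32.
The capital stock: 0.47 × (-1.9) = -0.893 pp.
The human-capital index: 0.21 × 4.4 = 0.924 pp.
Employment: 0.32 × 3.6 = 1.152 pp.
TFP growth = 2.8 − 1.183 = 1.617%.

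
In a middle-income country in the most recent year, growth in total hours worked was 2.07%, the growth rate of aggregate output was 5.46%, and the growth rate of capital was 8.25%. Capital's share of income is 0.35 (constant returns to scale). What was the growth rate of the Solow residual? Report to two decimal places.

1.23%

Labor's share = 1 − 0.35 = 0.65.
Capital: 0.35 × 8.25 = 2.8875 pp.
Total hours worked: 0.65 × 2.07 = 1.3455 pp.
TFP growth = 5.46 − 4.233 = 1.227%.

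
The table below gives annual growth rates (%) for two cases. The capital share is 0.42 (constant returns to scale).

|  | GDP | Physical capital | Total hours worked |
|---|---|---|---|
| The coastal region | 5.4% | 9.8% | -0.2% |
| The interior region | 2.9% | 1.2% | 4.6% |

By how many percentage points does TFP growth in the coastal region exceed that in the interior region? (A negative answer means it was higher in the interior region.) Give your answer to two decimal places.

Labor's share = 1 − 0.42 = 0.58.
The coastal region: TFP = 5.4 − 4.116 + 0.116 = 1.4%.
The interior region: TFP = 2.9 − 0.504 − 2.668 = -0.272%.
Difference = 1.4 − (-0.272) = 1.672 pp.

1.67 percentage points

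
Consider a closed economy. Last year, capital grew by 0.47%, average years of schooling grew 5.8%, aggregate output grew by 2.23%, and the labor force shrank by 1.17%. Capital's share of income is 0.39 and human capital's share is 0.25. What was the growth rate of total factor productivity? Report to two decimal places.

1.02%

Labor's share = 1 − 0.39 − 0.25 = 0.36.
Capital: 0.39 × 0.47 = 0.1833 pp.
Average years of schooling: 0.25 × 5.8 = 1.45 pp.
The labor force: 0.36 × (-1.17) = -0.4212 pp.
TFP growth = 2.23 − 1.2121 = 1.0179%.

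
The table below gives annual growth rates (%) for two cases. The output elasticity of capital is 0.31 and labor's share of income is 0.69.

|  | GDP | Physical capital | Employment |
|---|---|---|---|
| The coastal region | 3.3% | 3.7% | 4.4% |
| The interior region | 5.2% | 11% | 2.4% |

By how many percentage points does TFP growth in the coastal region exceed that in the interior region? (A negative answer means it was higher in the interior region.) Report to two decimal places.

-1.02 percentage points

Labor's share = 1 − 0.31 = 0.69.
The coastal region: TFP = 3.3 − 1.147 − 3.036 = -0.883%.
The interior region: TFP = 5.2 − 3.41 − 1.656 = 0.134%.
Difference = -0.883 − (0.134) = -1.017 pp.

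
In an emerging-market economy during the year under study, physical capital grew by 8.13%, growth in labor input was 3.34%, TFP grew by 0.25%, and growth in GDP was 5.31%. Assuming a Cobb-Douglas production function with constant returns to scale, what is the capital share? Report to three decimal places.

gY = gA + α·gK + (1−α)·gL, so gY − gA − gL = α(gK − gL).
5.31 − 0.25 − 3.34 = α × (8.13 − 3.34).
1.72 = 4.79 α, so α = 0.35908.

The capital share is 0.359.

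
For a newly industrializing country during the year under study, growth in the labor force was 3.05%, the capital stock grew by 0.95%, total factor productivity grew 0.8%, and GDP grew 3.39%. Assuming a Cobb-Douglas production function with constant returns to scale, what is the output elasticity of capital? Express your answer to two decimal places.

0.22

gY = gA + α·gK + (1−α)·gL, so gY − gA − gL = α(gK − gL).
3.39 − 0.8 − 3.05 = α × (0.95 − 3.05).
-0.46 = -2.1 α, so α = 0.219.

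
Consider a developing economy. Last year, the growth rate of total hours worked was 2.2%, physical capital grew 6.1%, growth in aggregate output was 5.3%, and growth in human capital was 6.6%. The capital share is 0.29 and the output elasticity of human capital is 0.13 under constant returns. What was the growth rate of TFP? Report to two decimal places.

Labor's share = 1 − 0.29 − 0.13 = 0.58.
Physical capital: 0.29 × 6.1 = 1.769 pp.
Human capital: 0.13 × 6.6 = 0.858 pp.
Total hours worked: 0.58 × 2.2 = 1.276 pp.
TFP growth = 5.3 − 3.903 = 1.397%.

TFP grew 1.40%.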